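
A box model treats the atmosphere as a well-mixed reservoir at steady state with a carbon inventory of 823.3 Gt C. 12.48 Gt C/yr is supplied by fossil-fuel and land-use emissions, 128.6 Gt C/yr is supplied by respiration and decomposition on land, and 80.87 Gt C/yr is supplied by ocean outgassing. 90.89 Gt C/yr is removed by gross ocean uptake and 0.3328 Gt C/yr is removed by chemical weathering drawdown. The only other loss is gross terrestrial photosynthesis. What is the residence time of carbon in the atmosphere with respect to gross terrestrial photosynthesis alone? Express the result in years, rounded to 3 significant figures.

6.30 yr

At steady state ΣF_in = ΣF_out.
ΣF_in = 12.48 + 128.6 + 80.87 = 221.95 Gt C/yr.
Gross terrestrial photosynthesis flux = ΣF_in − (90.89 + 0.3328) = 221.95 − 91.22 = 130.7 Gt C/yr.
τ = M / F = 823.3 / 130.7 = 6.298 yr.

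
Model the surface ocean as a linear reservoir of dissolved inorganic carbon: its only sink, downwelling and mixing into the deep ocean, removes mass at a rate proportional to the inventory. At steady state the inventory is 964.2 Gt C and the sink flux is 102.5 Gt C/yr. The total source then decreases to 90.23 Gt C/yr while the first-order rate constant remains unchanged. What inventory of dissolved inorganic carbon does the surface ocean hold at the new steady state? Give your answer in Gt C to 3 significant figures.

849 Gt C

Rate constant k = F/M = 102.5 / 964.2 = 0.1063 yr⁻¹.
At the new steady state, source = k·M_new ⇒ M_new = 90.23 / 0.1063 = 848.8 Gt C.
(Equivalently M_new = M × F_new/F_old = 964.2 × 90.23/102.5.)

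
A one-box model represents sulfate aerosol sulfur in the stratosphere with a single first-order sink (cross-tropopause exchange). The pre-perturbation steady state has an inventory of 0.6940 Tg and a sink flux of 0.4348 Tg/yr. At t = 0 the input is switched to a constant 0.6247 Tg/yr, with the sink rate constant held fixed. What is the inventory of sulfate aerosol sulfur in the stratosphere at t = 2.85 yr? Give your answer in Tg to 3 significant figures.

τ = M₀/F₀ = 0.6940/0.4348 = 1.596 yr; rate constant k = 1/τ.
New steady state M_∞ = F₁/k = F₁·τ = 0.6247 × 1.596 = 0.99711 Tg.
M(t) = M_∞ + (M₀ − M_∞)·e^(−t/τ); t/τ = 2.85/1.596 = 1.786, so e^(−t/τ) = 0.1677.
M(t) = 0.99711 − 0.3031 × 0.1677 = 0.94627 Tg.

0.946 Tg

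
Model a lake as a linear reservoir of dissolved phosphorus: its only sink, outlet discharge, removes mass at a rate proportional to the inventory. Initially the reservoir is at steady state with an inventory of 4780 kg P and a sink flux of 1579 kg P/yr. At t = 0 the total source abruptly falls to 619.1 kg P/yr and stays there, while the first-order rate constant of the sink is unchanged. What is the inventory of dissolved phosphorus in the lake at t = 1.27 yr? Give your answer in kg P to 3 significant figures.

3780 kg P

Residence time τ = M₀/F₀ = 3.027 yr. The eventual steady state is M_∞ = M₀·(F₁/F₀) = 4780 × 619.1/1579 = 1874.2 kg P.
The anomaly ΔM(t) = M(t) − M_∞ decays as ΔM₀·e^(−t/τ) with ΔM₀ = 4780 − 1874.2 = 2906 kg P.
At t = 1.27 yr, e^(−t/τ) = e^(−0.4195) = 0.6574, so ΔM = 1910 kg P and M = 1874.2 + 1910 = 3784.3 kg P.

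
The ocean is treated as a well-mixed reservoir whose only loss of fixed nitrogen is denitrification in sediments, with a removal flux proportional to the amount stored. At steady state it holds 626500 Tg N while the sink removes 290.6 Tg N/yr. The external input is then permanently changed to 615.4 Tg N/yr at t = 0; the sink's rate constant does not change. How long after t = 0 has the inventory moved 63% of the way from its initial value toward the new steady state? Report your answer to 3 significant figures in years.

τ = M₀/F₀ = 626500/290.6 = 2156 yr.
The remaining gap fraction is e^(−t/τ); 63% covered ⇒ e^(−t/τ) = 0.370.
t = −τ ln(0.370) = 2156 × 0.9943 = 2143 yr.

2140 yr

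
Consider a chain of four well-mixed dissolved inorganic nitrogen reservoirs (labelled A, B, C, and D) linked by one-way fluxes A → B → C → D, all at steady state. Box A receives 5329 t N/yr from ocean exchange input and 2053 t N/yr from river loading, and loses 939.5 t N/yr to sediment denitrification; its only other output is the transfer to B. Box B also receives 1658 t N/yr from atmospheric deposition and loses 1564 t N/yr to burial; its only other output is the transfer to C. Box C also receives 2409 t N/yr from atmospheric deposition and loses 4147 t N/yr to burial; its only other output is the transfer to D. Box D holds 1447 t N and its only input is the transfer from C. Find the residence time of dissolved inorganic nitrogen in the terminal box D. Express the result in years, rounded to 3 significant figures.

Box A: F(A→B) = (5329 + 2053) − 939.5 = 6442.5 t N/yr.
Box B: F(B→C) = (6442.5 + 1658) − 1564 = 6536.5 t N/yr.
Box C: F(C→D) = (6536.5 + 2409) − 4147 = 4798.5 t N/yr.
Box D throughput = its input = 4798.5 t N/yr; τ = 1447 / 4798.5 = 0.3016 yr.

0.302 yr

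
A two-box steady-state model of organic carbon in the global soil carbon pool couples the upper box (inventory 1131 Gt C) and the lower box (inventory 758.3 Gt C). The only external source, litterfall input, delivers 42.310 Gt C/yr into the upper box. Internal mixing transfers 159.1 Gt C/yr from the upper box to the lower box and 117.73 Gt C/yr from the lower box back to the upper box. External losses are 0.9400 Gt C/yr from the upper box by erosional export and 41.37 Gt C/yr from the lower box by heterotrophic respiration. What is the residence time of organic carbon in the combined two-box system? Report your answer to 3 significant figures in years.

44.7 yr

For the system as a whole, the A↔B exchange is internal and contributes nothing to the throughput; only the external sinks remove mass.
M_total = 1131 + 758.3 = 1889.3 Gt C.
ΣF_external_out = 0.9400 + 41.37 = 42.310 Gt C/yr.
τ = M_total / ΣF_ext = 1889.3 / 42.310 = 44.65 yr.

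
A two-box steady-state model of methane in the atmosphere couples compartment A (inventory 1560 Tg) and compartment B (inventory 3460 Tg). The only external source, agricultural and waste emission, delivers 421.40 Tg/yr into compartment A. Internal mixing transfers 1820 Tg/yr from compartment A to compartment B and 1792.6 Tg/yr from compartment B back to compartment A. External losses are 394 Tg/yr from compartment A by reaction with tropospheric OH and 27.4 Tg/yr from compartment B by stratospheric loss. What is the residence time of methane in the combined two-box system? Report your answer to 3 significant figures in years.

11.9 yr

Residence time in the combined system uses the total inventory and the total *external* removal — internal exchanges between the two boxes cancel.
M_total = 1560 + 3460 = 5020.0 Tg.
ΣF_external_out = 394 + 27.4 = 421.40 Tg/yr.
τ = M_total / ΣF_ext = 5020.0 / 421.40 = 11.91 yr.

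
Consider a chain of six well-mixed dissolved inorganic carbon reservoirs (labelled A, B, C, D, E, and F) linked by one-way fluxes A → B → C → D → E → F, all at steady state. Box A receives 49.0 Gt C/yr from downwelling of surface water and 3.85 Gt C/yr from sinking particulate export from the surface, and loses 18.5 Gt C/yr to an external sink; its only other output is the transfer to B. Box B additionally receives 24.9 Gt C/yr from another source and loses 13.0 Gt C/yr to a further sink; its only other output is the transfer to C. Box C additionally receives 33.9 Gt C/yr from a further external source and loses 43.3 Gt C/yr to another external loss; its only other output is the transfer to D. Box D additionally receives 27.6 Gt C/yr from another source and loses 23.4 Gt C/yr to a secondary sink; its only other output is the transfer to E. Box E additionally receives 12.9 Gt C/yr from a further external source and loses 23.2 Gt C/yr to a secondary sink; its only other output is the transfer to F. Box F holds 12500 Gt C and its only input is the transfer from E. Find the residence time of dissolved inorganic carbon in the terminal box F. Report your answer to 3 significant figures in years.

Box A: F(A→B) = (49.0 + 3.85) − 18.5 = 34.350 Gt C/yr.
Box B: F(B→C) = (34.350 + 24.9) − 13.0 = 46.250 Gt C/yr.
Box C: F(C→D) = (46.250 + 33.9) − 43.3 = 36.850 Gt C/yr.
Box D: F(D→E) = (36.850 + 27.6) − 23.4 = 41.050 Gt C/yr.
Box E: F(E→F) = (41.050 + 12.9) − 23.2 = 30.750 Gt C/yr.
Box F throughput = its input = 30.750 Gt C/yr; τ = 12500 / 30.750 = 406.5 yr.

407 yr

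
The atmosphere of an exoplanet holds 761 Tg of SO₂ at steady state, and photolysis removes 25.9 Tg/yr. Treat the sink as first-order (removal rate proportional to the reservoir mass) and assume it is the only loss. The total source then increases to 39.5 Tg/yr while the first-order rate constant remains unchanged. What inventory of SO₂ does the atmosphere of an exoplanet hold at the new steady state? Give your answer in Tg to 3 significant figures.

1160 Tg

Rate constant k = F/M = 25.9 / 761 = 0.03403 yr⁻¹.
At the new steady state, source = k·M_new ⇒ M_new = 39.5 / 0.03403 = 1161 Tg.
(Equivalently M_new = M × F_new/F_old = 761 × 39.5/25.9.)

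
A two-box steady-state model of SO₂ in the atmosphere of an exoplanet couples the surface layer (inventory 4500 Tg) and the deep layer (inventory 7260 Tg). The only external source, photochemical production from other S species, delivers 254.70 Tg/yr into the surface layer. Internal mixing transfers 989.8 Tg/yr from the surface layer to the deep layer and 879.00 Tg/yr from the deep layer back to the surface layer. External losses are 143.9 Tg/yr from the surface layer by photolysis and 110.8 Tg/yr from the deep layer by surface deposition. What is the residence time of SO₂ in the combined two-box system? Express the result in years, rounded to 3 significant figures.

For the system as a whole, the A↔B exchange is internal and contributes nothing to the throughput; only the external sinks remove mass.
M_total = 4500 + 7260 = 11760 Tg.
ΣF_external_out = 143.9 + 110.8 = 254.70 Tg/yr.
τ = M_total / ΣF_ext = 11760 / 254.70 = 46.17 yr.

46.2 yr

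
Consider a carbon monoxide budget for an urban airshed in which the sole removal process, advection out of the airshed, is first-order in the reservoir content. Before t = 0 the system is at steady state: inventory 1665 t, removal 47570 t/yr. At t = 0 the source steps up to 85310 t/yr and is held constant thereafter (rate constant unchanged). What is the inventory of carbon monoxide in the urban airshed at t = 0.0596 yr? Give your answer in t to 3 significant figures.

2750 t

The sink rate constant is k = F₀/M₀ = 47570/1665 = 28.57 yr⁻¹.
Solving dM/dt = F₁ − kM with M(0) = M₀ gives M(t) = F₁/k + (M₀ − F₁/k)·e^(−kt).
F₁/k = 85310/28.57 = 2985.9 t; kt = 28.57 × 0.0596 = 1.703, e^(−kt) = 0.1822.
M(0.0596) = 2985.9 + (1665 − 2985.9) × 0.1822 = 2985.9 − 240.6 = 2745.3 t.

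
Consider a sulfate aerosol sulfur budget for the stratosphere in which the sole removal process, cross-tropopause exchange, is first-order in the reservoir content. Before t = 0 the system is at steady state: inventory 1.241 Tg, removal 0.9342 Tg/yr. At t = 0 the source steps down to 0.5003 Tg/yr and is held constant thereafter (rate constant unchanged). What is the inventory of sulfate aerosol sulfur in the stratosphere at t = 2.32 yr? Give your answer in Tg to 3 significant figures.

0.765 Tg

τ = M₀/F₀ = 1.241/0.9342 = 1.328 yr; rate constant k = 1/τ.
New steady state M_∞ = F₁/k = F₁·τ = 0.5003 × 1.328 = 0.66460 Tg.
M(t) = M_∞ + (M₀ − M_∞)·e^(−t/τ); t/τ = 2.32/1.328 = 1.746, so e^(−t/τ) = 0.1744.
M(t) = 0.66460 + 0.5764 × 0.1744 = 0.76512 Tg.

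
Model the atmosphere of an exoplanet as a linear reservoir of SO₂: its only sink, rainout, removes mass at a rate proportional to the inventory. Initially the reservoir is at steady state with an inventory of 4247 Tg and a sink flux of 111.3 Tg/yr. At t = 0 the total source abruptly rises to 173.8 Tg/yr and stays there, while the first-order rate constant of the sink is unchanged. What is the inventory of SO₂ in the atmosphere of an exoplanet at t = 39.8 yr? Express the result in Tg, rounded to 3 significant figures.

The sink rate constant is k = F₀/M₀ = 111.3/4247 = 0.02621 yr⁻¹.
Solving dM/dt = F₁ − kM with M(0) = M₀ gives M(t) = F₁/k + (M₀ − F₁/k)·e^(−kt).
F₁/k = 173.8/0.02621 = 6631.9 Tg; kt = 0.02621 × 39.8 = 1.043, e^(−kt) = 0.3524.
M(39.8) = 6631.9 + (4247 − 6631.9) × 0.3524 = 6631.9 − 840.4 = 5791.5 Tg.

5790 Tg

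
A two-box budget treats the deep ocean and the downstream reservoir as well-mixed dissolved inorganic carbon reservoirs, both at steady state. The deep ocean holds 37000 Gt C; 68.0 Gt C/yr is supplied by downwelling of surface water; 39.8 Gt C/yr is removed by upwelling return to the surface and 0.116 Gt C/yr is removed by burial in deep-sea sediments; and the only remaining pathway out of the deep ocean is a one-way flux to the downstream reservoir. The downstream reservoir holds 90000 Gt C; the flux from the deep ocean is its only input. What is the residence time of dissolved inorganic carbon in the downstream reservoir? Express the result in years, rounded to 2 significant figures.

Balance the deep ocean: ΣF_in = 68.000 Gt C/yr.
Flux to the downstream reservoir = ΣF_in − (39.8 + 0.116) = 28.084 Gt C/yr.
At steady state the output of the downstream reservoir equals its input, 28.084 Gt C/yr.
τ = M / F = 90000 / 28.084 = 3205 yr.

3200 yr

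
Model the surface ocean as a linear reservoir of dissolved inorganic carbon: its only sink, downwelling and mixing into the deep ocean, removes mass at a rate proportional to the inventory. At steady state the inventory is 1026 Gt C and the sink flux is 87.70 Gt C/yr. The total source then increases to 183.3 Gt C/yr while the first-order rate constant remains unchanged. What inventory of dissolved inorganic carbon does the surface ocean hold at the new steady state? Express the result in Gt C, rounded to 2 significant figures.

2100 Gt C

Rate constant k = F/M = 87.70 / 1026 = 0.08548 yr⁻¹.
At the new steady state, source = k·M_new ⇒ M_new = 183.3 / 0.08548 = 2144 Gt C.
(Equivalently M_new = M × F_new/F_old = 1026 × 183.3/87.70.)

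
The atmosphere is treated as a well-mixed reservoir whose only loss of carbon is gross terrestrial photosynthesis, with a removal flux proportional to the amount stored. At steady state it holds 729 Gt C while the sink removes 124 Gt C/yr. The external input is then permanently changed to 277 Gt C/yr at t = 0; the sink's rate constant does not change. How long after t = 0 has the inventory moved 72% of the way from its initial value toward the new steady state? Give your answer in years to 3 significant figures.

7.48 yr

τ = M₀/F₀ = 729/124 = 5.879 yr.
The remaining gap fraction is e^(−t/τ); 72% covered ⇒ e^(−t/τ) = 0.280.
t = −τ ln(0.280) = 5.879 × 1.273 = 7.484 yr.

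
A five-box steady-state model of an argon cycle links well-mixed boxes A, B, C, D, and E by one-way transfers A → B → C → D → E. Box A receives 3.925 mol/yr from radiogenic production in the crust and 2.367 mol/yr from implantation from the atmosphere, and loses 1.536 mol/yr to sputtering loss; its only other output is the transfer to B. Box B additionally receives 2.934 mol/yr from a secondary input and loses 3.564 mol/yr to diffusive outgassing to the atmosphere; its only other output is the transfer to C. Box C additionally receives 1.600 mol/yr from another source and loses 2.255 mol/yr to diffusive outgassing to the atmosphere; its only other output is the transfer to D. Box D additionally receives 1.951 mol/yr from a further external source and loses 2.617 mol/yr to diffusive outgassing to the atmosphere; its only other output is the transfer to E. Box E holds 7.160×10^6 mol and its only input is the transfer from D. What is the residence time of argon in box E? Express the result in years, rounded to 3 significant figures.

2.55×10^6 yr

Box A: F(A→B) = (3.925 + 2.367) − 1.536 = 4.7560 mol/yr.
Box B: F(B→C) = (4.7560 + 2.934) − 3.564 = 4.1260 mol/yr.
Box C: F(C→D) = (4.1260 + 1.600) − 2.255 = 3.4710 mol/yr.
Box D: F(D→E) = (3.4710 + 1.951) − 2.617 = 2.8050 mol/yr.
Box E throughput = its input = 2.8050 mol/yr; τ = 7.160×10^6 / 2.8050 = 2.553×10^6 yr.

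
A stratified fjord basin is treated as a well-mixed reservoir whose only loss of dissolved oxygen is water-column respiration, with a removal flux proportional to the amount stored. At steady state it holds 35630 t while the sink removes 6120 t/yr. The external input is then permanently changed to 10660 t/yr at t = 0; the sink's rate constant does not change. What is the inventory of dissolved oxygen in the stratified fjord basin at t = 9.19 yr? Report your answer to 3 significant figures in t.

56600 t

τ = M₀/F₀ = 35630/6120 = 5.822 yr; rate constant k = 1/τ.
New steady state M_∞ = F₁/k = F₁·τ = 10660 × 5.822 = 62061 t.
M(t) = M_∞ + (M₀ − M_∞)·e^(−t/τ); t/τ = 9.19/5.822 = 1.579, so e^(−t/τ) = 0.2063.
M(t) = 62061 − 26430 × 0.2063 = 56609 t.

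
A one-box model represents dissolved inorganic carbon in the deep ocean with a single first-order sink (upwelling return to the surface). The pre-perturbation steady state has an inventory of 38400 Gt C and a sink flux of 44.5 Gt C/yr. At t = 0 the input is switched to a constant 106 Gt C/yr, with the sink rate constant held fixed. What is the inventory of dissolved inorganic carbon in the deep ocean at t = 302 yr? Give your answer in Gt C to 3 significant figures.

The sink rate constant is k = F₀/M₀ = 44.5/38400 = 0.001159 yr⁻¹.
Solving dM/dt = F₁ − kM with M(0) = M₀ gives M(t) = F₁/k + (M₀ − F₁/k)·e^(−kt).
F₁/k = 106/0.001159 = 91470 Gt C; kt = 0.001159 × 302 = 0.3500, e^(−kt) = 0.7047.
M(302) = 91470 + (38400 − 91470) × 0.7047 = 91470 − 37400 = 54071 Gt C.

54100 Gt C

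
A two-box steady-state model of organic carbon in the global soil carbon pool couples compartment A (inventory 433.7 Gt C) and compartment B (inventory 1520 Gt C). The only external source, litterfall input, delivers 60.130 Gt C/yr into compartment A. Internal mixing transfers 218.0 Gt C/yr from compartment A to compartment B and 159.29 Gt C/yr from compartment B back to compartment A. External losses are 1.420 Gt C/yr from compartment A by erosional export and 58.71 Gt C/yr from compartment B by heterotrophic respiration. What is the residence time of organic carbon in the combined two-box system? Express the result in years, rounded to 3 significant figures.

For the system as a whole, the A↔B exchange is internal and contributes nothing to the throughput; only the external sinks remove mass.
M_total = 433.7 + 1520 = 1953.7 Gt C.
ΣF_external_out = 1.420 + 58.71 = 60.130 Gt C/yr.
τ = M_total / ΣF_ext = 1953.7 / 60.130 = 32.49 yr.

32.5 yr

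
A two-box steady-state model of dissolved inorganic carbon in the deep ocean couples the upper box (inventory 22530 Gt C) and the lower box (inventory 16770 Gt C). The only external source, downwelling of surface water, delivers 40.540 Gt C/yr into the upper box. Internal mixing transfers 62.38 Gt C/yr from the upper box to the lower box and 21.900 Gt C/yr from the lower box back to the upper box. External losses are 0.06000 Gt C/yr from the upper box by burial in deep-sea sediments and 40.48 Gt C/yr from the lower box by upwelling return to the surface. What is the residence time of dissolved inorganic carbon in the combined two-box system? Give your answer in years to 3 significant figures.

For the system as a whole, the A↔B exchange is internal and contributes nothing to the throughput; only the external sinks remove mass.
M_total = 22530 + 16770 = 39300 Gt C.
ΣF_external_out = 0.06000 + 40.48 = 40.540 Gt C/yr.
τ = M_total / ΣF_ext = 39300 / 40.540 = 969.4 yr.

969 yr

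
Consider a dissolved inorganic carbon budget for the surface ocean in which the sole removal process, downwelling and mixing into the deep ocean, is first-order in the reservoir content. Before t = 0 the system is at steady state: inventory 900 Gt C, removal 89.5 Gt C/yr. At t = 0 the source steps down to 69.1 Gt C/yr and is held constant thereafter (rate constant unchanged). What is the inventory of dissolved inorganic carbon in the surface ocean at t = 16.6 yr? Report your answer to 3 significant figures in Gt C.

734 Gt C

Residence time τ = M₀/F₀ = 10.06 yr. The eventual steady state is M_∞ = M₀·(F₁/F₀) = 900 × 69.1/89.5 = 694.86 Gt C.
The anomaly ΔM(t) = M(t) − M_∞ decays as ΔM₀·e^(−t/τ) with ΔM₀ = 900 − 694.86 = 205.1 Gt C.
At t = 16.6 yr, e^(−t/τ) = e^(−1.651) = 0.1919, so ΔM = 39.37 Gt C and M = 694.86 + 39.37 = 734.23 Gt C.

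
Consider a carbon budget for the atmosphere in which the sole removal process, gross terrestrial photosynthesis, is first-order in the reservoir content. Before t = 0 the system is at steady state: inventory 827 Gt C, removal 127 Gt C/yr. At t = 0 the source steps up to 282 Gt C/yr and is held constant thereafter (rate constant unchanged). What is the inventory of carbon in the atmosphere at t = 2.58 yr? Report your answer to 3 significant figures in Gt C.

τ = M₀/F₀ = 827/127 = 6.512 yr; rate constant k = 1/τ.
New steady state M_∞ = F₁/k = F₁·τ = 282 × 6.512 = 1836.3 Gt C.
M(t) = M_∞ + (M₀ − M_∞)·e^(−t/τ); t/τ = 2.58/6.512 = 0.3962, so e^(−t/τ) = 0.6729.
M(t) = 1836.3 − 1009 × 0.6729 = 1157.2 Gt C.

1160 Gt C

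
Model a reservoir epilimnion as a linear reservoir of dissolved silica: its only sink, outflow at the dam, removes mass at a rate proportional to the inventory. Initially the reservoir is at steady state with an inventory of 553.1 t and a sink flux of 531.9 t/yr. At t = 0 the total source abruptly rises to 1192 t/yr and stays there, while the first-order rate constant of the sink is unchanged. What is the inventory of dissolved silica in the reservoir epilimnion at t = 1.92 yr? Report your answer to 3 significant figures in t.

1130 t

The sink rate constant is k = F₀/M₀ = 531.9/553.1 = 0.9617 yr⁻¹.
Solving dM/dt = F₁ − kM with M(0) = M₀ gives M(t) = F₁/k + (M₀ − F₁/k)·e^(−kt).
F₁/k = 1192/0.9617 = 1239.5 t; kt = 0.9617 × 1.92 = 1.846, e^(−kt) = 0.1578.
M(1.92) = 1239.5 + (553.1 − 1239.5) × 0.1578 = 1239.5 − 108.3 = 1131.2 t.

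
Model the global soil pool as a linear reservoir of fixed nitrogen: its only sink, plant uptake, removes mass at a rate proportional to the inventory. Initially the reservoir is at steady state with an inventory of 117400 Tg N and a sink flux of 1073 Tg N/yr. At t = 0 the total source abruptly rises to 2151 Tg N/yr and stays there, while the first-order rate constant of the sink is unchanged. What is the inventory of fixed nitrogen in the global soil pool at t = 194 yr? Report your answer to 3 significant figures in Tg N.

The sink rate constant is k = F₀/M₀ = 1073/117400 = 0.009140 yr⁻¹.
Solving dM/dt = F₁ − kM with M(0) = M₀ gives M(t) = F₁/k + (M₀ − F₁/k)·e^(−kt).
F₁/k = 2151/0.009140 = 235350 Tg N; kt = 0.009140 × 194 = 1.773, e^(−kt) = 0.1698.
M(194) = 235350 + (117400 − 235350) × 0.1698 = 235350 − 20030 = 215320 Tg N.

215000 Tg N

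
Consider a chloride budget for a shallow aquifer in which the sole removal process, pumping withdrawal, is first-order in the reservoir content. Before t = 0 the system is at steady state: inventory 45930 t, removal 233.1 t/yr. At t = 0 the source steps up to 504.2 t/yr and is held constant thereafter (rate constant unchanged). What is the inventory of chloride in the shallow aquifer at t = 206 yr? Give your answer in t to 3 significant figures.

τ = M₀/F₀ = 45930/233.1 = 197.0 yr; rate constant k = 1/τ.
New steady state M_∞ = F₁/k = F₁·τ = 504.2 × 197.0 = 99348 t.
M(t) = M_∞ + (M₀ − M_∞)·e^(−t/τ); t/τ = 206/197.0 = 1.045, so e^(−t/τ) = 0.3515.
M(t) = 99348 − 53420 × 0.3515 = 80570 t.

80600 t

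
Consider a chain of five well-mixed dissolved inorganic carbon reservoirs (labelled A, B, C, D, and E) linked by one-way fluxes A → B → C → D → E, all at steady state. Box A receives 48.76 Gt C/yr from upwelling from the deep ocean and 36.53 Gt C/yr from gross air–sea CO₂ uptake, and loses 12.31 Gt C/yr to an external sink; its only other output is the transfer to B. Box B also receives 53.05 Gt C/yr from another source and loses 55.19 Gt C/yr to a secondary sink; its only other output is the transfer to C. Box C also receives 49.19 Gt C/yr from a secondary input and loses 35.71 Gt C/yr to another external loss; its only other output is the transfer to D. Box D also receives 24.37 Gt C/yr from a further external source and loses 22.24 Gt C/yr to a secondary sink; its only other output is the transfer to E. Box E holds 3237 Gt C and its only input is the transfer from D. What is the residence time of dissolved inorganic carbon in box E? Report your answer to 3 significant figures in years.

Box A: F(A→B) = (48.76 + 36.53) − 12.31 = 72.980 Gt C/yr.
Box B: F(B→C) = (72.980 + 53.05) − 55.19 = 70.840 Gt C/yr.
Box C: F(C→D) = (70.840 + 49.19) − 35.71 = 84.320 Gt C/yr.
Box D: F(D→E) = (84.320 + 24.37) − 22.24 = 86.450 Gt C/yr.
Box E throughput = its input = 86.450 Gt C/yr; τ = 3237 / 86.450 = 37.44 yr.

37.4 yr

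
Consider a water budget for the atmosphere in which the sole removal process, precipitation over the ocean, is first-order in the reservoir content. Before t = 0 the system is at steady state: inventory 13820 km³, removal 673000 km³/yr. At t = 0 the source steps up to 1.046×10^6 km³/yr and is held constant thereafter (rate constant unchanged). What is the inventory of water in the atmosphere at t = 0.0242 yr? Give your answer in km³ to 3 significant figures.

τ = M₀/F₀ = 13820/673000 = 0.02053 yr; rate constant k = 1/τ.
New steady state M_∞ = F₁/k = F₁·τ = 1.046×10^6 × 0.02053 = 21480 km³.
M(t) = M_∞ + (M₀ − M_∞)·e^(−t/τ); t/τ = 0.0242/0.02053 = 1.178, so e^(−t/τ) = 0.3077.
M(t) = 21480 − 7660 × 0.3077 = 19122 km³.

19100 km³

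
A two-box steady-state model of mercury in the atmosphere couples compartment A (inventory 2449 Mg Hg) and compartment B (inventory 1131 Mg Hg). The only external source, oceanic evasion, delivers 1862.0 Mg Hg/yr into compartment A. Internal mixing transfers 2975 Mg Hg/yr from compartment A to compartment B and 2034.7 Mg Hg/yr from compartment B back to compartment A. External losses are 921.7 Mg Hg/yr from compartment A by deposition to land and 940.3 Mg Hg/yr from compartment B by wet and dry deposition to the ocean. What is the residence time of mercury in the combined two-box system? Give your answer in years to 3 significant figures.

1.92 yr

For the system as a whole, the A↔B exchange is internal and contributes nothing to the throughput; only the external sinks remove mass.
M_total = 2449 + 1131 = 3580.0 Mg Hg.
ΣF_external_out = 921.7 + 940.3 = 1862.0 Mg Hg/yr.
τ = M_total / ΣF_ext = 3580.0 / 1862.0 = 1.923 yr.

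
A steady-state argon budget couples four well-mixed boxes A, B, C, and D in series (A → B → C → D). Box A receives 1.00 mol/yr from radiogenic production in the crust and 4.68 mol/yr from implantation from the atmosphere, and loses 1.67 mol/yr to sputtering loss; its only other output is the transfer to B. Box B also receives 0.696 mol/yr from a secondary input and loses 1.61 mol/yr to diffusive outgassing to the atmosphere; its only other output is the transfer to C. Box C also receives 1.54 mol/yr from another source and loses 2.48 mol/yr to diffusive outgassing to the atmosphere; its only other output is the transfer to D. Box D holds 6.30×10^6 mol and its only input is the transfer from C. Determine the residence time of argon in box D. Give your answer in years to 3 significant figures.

2.92×10^6 yr

Box A: F(A→B) = (1.00 + 4.68) − 1.67 = 4.0100 mol/yr.
Box B: F(B→C) = (4.0100 + 0.696) − 1.61 = 3.0960 mol/yr.
Box C: F(C→D) = (3.0960 + 1.54) − 2.48 = 2.1560 mol/yr.
Box D throughput = its input = 2.1560 mol/yr; τ = 6.30×10^6 / 2.1560 = 2.922×10^6 yr.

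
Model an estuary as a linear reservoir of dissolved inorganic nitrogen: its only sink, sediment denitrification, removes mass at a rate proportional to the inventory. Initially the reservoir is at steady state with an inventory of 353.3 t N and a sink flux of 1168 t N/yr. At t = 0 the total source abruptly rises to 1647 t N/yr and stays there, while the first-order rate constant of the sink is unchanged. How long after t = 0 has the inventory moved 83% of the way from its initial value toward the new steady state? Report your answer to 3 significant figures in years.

τ = M₀/F₀ = 353.3/1168 = 0.3025 yr.
The remaining gap fraction is e^(−t/τ); 83% covered ⇒ e^(−t/τ) = 0.170.
t = −τ ln(0.170) = 0.3025 × 1.772 = 0.5360 yr.

0.536 yr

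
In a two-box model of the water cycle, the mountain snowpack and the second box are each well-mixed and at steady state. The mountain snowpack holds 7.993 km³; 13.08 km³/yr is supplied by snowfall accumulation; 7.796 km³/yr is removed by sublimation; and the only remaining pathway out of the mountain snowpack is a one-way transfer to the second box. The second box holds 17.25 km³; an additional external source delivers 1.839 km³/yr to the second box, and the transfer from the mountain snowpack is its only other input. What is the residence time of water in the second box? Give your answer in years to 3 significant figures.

Balance the mountain snowpack: ΣF_in = 13.080 km³/yr.
Transfer to the second box = ΣF_in − (7.796) = 5.2840 km³/yr.
Total input to the second box = 5.2840 + 1.839 = 7.1230 km³/yr; at steady state this equals its total output.
τ = M / F = 17.25 / 7.1230 = 2.422 yr.

2.42 yr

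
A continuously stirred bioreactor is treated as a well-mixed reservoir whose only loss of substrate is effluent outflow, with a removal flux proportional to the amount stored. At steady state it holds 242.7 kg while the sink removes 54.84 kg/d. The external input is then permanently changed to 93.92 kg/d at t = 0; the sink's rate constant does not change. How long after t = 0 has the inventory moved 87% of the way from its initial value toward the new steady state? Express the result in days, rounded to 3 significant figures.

τ = M₀/F₀ = 242.7/54.84 = 4.426 d.
The remaining gap fraction is e^(−t/τ); 87% covered ⇒ e^(−t/τ) = 0.130.
t = −τ ln(0.130) = 4.426 × 2.040 = 9.029 d.

9.03 d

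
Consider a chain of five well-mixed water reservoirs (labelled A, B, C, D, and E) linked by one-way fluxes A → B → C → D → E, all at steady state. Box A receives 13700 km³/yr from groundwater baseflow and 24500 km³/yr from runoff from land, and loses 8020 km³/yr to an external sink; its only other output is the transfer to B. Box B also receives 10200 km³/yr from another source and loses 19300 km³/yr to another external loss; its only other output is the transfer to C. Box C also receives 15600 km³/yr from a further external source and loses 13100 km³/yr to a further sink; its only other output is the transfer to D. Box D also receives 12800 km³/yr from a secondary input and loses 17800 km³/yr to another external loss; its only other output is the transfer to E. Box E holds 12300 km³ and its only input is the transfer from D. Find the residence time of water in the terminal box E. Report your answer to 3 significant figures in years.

Box A: F(A→B) = (13700 + 24500) − 8020 = 30180 km³/yr.
Box B: F(B→C) = (30180 + 10200) − 19300 = 21080 km³/yr.
Box C: F(C→D) = (21080 + 15600) − 13100 = 23580 km³/yr.
Box D: F(D→E) = (23580 + 12800) − 17800 = 18580 km³/yr.
Box E throughput = its input = 18580 km³/yr; τ = 12300 / 18580 = 0.6620 yr.

0.662 yr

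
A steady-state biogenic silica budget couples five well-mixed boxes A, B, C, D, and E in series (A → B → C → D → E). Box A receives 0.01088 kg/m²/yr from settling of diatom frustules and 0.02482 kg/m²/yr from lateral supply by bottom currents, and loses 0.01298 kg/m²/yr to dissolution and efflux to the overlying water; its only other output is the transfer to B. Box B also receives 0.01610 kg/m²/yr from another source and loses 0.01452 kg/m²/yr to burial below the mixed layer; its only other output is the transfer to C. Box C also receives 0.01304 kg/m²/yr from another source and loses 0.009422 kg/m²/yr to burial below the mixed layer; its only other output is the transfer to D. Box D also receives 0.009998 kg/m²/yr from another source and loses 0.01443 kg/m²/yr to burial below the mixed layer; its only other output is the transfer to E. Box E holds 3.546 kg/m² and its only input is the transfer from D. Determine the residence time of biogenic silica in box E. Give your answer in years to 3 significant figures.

151 yr

Box A: F(A→B) = (0.01088 + 0.02482) − 0.01298 = 0.022720 kg/m²/yr.
Box B: F(B→C) = (0.022720 + 0.01610) − 0.01452 = 0.024300 kg/m²/yr.
Box C: F(C→D) = (0.024300 + 0.01304) − 0.009422 = 0.027918 kg/m²/yr.
Box D: F(D→E) = (0.027918 + 0.009998) − 0.01443 = 0.023486 kg/m²/yr.
Box E throughput = its input = 0.023486 kg/m²/yr; τ = 3.546 / 0.023486 = 151.0 yr.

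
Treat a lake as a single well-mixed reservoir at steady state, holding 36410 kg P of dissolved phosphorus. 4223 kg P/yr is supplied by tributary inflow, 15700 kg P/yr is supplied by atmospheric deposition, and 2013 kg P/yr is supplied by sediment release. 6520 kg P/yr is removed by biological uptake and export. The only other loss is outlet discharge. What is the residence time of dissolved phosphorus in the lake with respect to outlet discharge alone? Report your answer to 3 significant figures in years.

2.36 yr

At steady state ΣF_in = ΣF_out.
ΣF_in = 4223 + 15700 + 2013 = 21936 kg P/yr.
Outlet discharge flux = ΣF_in − (6520) = 21936 − 6520 = 15420 kg P/yr.
τ = M / F = 36410 / 15420 = 2.362 yr.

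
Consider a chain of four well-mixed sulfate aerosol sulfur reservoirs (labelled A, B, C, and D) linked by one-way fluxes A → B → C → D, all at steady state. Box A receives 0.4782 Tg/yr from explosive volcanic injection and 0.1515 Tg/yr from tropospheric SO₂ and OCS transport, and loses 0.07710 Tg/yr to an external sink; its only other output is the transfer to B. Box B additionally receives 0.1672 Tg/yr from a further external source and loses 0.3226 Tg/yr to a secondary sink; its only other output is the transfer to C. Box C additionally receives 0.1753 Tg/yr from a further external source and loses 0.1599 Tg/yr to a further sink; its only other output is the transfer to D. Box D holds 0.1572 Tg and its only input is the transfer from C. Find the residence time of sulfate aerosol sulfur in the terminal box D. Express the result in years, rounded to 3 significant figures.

0.381 yr

Box A: F(A→B) = (0.4782 + 0.1515) − 0.07710 = 0.55260 Tg/yr.
Box B: F(B→C) = (0.55260 + 0.1672) − 0.3226 = 0.39720 Tg/yr.
Box C: F(C→D) = (0.39720 + 0.1753) − 0.1599 = 0.41260 Tg/yr.
Box D throughput = its input = 0.41260 Tg/yr; τ = 0.1572 / 0.41260 = 0.3810 yr.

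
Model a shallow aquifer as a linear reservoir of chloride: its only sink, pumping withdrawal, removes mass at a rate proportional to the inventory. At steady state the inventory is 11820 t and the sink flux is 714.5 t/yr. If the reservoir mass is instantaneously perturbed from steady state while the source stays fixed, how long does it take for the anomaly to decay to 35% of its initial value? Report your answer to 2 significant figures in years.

For a linear reservoir the anomaly decays as exp(−t/τ) with τ = M/F = 11820/714.5 = 16.54 yr.
exp(−t/τ) = 0.35 ⇒ t = −τ ln(0.35) = 16.54 × 1.050 = 17.37 yr.

17 yr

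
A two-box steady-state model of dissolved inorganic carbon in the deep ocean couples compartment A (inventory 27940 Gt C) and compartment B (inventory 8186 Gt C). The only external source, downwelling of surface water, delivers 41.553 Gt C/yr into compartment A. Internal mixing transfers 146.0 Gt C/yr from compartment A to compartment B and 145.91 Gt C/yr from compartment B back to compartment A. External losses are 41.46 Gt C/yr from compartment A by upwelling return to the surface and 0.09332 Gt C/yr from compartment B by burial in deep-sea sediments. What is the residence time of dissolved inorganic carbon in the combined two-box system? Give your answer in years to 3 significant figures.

Treat the two boxes together as one reservoir: the mixing fluxes between them are internal recycling, so τ = ΣM / Σ(external losses).
M_total = 27940 + 8186 = 36126 Gt C.
ΣF_external_out = 41.46 + 0.09332 = 41.553 Gt C/yr.
τ = M_total / ΣF_ext = 36126 / 41.553 = 869.4 yr.

869 yr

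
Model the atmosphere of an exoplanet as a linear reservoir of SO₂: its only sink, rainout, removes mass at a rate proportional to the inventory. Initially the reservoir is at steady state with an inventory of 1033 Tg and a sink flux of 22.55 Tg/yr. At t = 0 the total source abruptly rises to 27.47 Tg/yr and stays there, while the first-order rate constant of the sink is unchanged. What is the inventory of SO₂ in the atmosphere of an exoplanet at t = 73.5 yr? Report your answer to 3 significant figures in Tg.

τ = M₀/F₀ = 1033/22.55 = 45.81 yr; rate constant k = 1/τ.
New steady state M_∞ = F₁/k = F₁·τ = 27.47 × 45.81 = 1258.4 Tg.
M(t) = M_∞ + (M₀ − M_∞)·e^(−t/τ); t/τ = 73.5/45.81 = 1.604, so e^(−t/τ) = 0.2010.
M(t) = 1258.4 − 225.4 × 0.2010 = 1213.1 Tg.

1210 Tg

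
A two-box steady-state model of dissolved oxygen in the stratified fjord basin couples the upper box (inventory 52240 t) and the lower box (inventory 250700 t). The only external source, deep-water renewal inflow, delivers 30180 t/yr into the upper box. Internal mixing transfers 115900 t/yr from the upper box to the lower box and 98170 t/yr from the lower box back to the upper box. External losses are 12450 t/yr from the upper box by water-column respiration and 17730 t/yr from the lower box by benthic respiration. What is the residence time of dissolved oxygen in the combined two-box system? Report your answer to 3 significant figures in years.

Residence time in the combined system uses the total inventory and the total *external* removal — internal exchanges between the two boxes cancel.
M_total = 52240 + 250700 = 302940 t.
ΣF_external_out = 12450 + 17730 = 30180 t/yr.
τ = M_total / ΣF_ext = 302940 / 30180 = 10.04 yr.

10.0 yr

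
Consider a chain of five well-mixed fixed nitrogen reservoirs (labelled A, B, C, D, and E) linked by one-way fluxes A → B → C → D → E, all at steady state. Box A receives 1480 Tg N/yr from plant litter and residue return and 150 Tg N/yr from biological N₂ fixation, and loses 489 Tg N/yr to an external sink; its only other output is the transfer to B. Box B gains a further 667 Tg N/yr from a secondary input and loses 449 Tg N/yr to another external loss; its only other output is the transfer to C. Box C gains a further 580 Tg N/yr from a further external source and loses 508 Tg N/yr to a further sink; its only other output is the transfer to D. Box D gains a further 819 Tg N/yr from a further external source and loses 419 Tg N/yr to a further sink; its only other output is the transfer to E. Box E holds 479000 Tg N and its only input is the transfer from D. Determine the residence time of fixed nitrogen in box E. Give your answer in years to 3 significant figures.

262 yr

Box A: F(A→B) = (1480 + 150) − 489 = 1141.0 Tg N/yr.
Box B: F(B→C) = (1141.0 + 667) − 449 = 1359.0 Tg N/yr.
Box C: F(C→D) = (1359.0 + 580) − 508 = 1431.0 Tg N/yr.
Box D: F(D→E) = (1431.0 + 819) − 419 = 1831.0 Tg N/yr.
Box E throughput = its input = 1831.0 Tg N/yr; τ = 479000 / 1831.0 = 261.6 yr.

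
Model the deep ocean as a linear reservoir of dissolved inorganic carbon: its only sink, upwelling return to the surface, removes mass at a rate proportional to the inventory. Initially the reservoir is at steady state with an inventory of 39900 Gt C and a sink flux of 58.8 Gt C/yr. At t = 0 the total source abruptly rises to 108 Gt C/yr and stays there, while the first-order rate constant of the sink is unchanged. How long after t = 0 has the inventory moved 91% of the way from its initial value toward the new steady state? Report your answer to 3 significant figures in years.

τ = M₀/F₀ = 39900/58.8 = 678.6 yr.
The remaining gap fraction is e^(−t/τ); 91% covered ⇒ e^(−t/τ) = 0.0900.
t = −τ ln(0.0900) = 678.6 × 2.408 = 1634 yr.

1630 yr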